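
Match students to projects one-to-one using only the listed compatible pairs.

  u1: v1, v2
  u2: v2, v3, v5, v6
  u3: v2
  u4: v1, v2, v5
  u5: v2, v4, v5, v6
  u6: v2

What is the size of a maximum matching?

Unit-capacity flow: source→left, listed edges, right→sink; max matching = max flow.
Augmenting path u1→v1 (+1); matched 1.
Augmenting path u2→v2 (+1); matched 2.
Augmenting path u4→v5 (+1); matched 3.
Augmenting path u5→v4 (+1); matched 4.
Augmenting path u3→v2→u2→v3 (+1); matched 5.
No augmenting path remains; maximum matching = 5.
König certificate: {u1, u2, u4, u5, v2} is a vertex cover of size 5 (every listed pair touches it), so no matching can be larger.

5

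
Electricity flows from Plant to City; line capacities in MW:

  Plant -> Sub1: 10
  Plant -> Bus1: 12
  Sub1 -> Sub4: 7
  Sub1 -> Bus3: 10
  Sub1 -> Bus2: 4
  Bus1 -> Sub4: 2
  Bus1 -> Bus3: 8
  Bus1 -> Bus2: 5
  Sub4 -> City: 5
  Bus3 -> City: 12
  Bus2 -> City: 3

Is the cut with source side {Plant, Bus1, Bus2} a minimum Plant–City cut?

No — its capacity is 23, but the minimum cut has capacity 20.

Given cut capacity: 10 + 2 + 8 + 3 = 23.
Augment Plant→Sub1→Sub4→City: bottleneck 5, flow now 5.
Augment Plant→Sub1→Bus3→City: bottleneck 5, flow now 10.
Augment Plant→Bus1→Bus3→City: bottleneck 7, flow now 17.
Augment Plant→Bus1→Bus2→City: bottleneck 3, flow now 20.
No augmenting path remains; maximum flow = 20.
In the residual graph, reachable from Plant: {Plant, Sub1, Bus1, Sub4, Bus3, Bus2}.
Min-cut edges: Sub4→City (5), Bus3→City (12), Bus2→City (3); capacity 5 + 12 + 3 = 20.
Cut capacity 23 exceeds the max flow 20, so it is not minimum.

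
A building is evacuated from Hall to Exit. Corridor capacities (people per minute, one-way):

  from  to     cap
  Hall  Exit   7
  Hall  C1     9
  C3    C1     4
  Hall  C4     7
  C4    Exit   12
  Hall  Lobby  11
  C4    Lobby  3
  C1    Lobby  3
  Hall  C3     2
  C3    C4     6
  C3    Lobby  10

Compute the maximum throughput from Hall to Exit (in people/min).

16

Augment Hall→Exit: bottleneck 7, flow now 7.
Augment Hall→C4→Exit: bottleneck 7, flow now 14.
Augment Hall→C3→C4→Exit: bottleneck 2, flow now 16.
No augmenting path remains; maximum flow = 16.
In the residual graph, reachable from Hall: {Hall, C1, Lobby}.
Min-cut edges: Hall→C3 (2), Hall→C4 (7), Hall→Exit (7); capacity 2 + 7 + 7 = 16.
This cut is saturated, so no flow can exceed 16.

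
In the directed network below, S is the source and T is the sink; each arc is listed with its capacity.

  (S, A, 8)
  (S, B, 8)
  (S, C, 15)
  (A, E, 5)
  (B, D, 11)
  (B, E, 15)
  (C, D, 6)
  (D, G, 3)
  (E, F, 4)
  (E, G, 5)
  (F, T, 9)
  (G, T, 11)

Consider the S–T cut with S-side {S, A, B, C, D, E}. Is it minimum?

Given cut capacity: 3 + 4 + 5 = 12.
Augment S→A→E→F→T: bottleneck 4, flow now 4.
Augment S→A→E→G→T: bottleneck 1, flow now 5.
Augment S→B→D→G→T: bottleneck 3, flow now 8.
Augment S→B→E→G→T: bottleneck 4, flow now 12.
No augmenting path remains; maximum flow = 12.
Cut capacity 12 equals the max flow, so it is a minimum cut.

Yes — it is a minimum cut (capacity 12).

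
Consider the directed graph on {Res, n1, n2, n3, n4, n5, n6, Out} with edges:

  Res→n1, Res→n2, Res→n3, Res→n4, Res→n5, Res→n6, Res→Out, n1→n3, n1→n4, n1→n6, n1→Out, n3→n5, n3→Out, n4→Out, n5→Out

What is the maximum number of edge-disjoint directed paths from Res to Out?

Assign every edge capacity 1; by Menger, the answer equals the max flow.
Path Res→Out (+1); total 1.
Path Res→n1→Out (+1); total 2.
Path Res→n3→Out (+1); total 3.
Path Res→n4→Out (+1); total 4.
Path Res→n5→Out (+1); total 5.
No residual Res→Out path; max flow = 5.
Certifying cut of size 5: {Res→Out, Res→n1, Res→n3, Res→n4, Res→n5}.

5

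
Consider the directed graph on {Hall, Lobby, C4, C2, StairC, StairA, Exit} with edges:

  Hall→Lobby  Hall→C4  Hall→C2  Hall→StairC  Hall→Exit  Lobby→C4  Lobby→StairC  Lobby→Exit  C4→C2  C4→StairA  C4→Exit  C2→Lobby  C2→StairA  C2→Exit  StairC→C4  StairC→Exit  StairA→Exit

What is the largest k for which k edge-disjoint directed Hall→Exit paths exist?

5

Assign every edge capacity 1; by Menger, the answer equals the max flow.
Path Hall→Exit (+1); total 1.
Path Hall→Lobby→Exit (+1); total 2.
Path Hall→C4→Exit (+1); total 3.
Path Hall→C2→Exit (+1); total 4.
Path Hall→StairC→Exit (+1); total 5.
No residual Hall→Exit path; max flow = 5.
Certifying cut of size 5: {Hall→C2, Hall→C4, Hall→Exit, Hall→Lobby, Hall→StairC}.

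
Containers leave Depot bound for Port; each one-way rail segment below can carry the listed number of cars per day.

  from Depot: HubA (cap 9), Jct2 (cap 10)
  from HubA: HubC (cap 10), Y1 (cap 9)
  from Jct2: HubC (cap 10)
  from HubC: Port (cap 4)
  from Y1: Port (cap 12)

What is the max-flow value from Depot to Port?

13

Augment Depot→HubA→HubC→Port: bottleneck 4, flow now 4.
Augment Depot→HubA→Y1→Port: bottleneck 5, flow now 9.
Augment Depot→Jct2→HubC→HubA→Y1→Port: bottleneck 4, flow now 13. (uses reverse residual edge)
No augmenting path remains; maximum flow = 13.
In the residual graph, reachable from Depot: {Depot, Jct2, HubC}.
Min-cut edges: Depot→HubA (9), HubC→Port (4); capacity 9 + 4 = 13.
This cut is saturated, so no flow can exceed 13.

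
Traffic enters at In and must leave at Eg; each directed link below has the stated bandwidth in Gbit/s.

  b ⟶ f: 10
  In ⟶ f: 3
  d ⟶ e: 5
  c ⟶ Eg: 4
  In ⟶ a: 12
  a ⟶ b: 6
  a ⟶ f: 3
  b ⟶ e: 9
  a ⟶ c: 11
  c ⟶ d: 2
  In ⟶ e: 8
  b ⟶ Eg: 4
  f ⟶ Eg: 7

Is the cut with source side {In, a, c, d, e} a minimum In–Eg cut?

Given cut capacity: 3 + 6 + 3 + 4 = 16.
Augment In→f→Eg: bottleneck 3, flow now 3.
Augment In→a→b→Eg: bottleneck 4, flow now 7.
Augment In→a→c→Eg: bottleneck 4, flow now 11.
Augment In→a→f→Eg: bottleneck 3, flow now 14.
Augment In→a→b→f→Eg: bottleneck 1, flow now 15.
No augmenting path remains; maximum flow = 15.
In the residual graph, reachable from In: {In, e}.
Min-cut edges: In→a (12), In→f (3); capacity 12 + 3 = 15.
Cut capacity 16 exceeds the max flow 15, so it is not minimum.

No — its capacity is 16, but the minimum cut has capacity 15.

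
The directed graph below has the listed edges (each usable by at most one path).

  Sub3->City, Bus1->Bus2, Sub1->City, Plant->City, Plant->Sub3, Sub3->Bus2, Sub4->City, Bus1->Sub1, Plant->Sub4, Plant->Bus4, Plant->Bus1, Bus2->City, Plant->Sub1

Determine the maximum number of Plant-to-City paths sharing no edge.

5

Assign every edge capacity 1; by Menger, the answer equals the max flow.
Path Plant→City (+1); total 1.
Path Plant→Sub4→City (+1); total 2.
Path Plant→Sub1→City (+1); total 3.
Path Plant→Sub3→City (+1); total 4.
Path Plant→Bus1→Bus2→City (+1); total 5.
No residual Plant→City path; max flow = 5.
Certifying cut of size 5: {Plant→Bus1, Plant→City, Plant→Sub1, Plant→Sub3, Plant→Sub4}.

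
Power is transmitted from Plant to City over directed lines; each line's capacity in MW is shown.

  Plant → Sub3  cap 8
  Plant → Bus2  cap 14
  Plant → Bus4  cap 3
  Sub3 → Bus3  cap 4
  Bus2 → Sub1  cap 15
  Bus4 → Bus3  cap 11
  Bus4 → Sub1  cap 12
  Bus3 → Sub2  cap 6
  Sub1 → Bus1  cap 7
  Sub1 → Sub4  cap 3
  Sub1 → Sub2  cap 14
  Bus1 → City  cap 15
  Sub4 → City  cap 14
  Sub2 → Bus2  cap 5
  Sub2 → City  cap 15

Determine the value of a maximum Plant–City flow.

Augment Plant→Sub3→Bus3→Sub2→City: bottleneck 4, flow now 4.
Augment Plant→Bus2→Sub1→Bus1→City: bottleneck 7, flow now 11.
Augment Plant→Bus2→Sub1→Sub4→City: bottleneck 3, flow now 14.
Augment Plant→Bus2→Sub1→Sub2→City: bottleneck 4, flow now 18.
Augment Plant→Bus4→Bus3→Sub2→City: bottleneck 2, flow now 20.
Augment Plant→Bus4→Sub1→Sub2→City: bottleneck 1, flow now 21.
No augmenting path remains; maximum flow = 21.
In the residual graph, reachable from Plant: {Plant, Sub3}.
Min-cut edges: Plant→Bus2 (14), Plant→Bus4 (3), Sub3→Bus3 (4); capacity 14 + 3 + 4 = 21.
This cut is saturated, so no flow can exceed 21.

21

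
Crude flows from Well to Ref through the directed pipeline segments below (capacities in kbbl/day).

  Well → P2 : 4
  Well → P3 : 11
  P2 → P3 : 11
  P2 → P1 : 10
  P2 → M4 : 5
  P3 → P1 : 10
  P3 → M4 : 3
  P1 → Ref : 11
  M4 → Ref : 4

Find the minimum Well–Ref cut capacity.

Augment Well→P2→P1→Ref: bottleneck 4, flow now 4.
Augment Well→P3→P1→Ref: bottleneck 7, flow now 11.
Augment Well→P3→M4→Ref: bottleneck 3, flow now 14.
Augment Well→P3→P1→P2→M4→Ref: bottleneck 1, flow now 15. (uses reverse residual edge)
No augmenting path remains; maximum flow = 15.
By max-flow min-cut, the minimum cut capacity equals the max flow.
In the residual graph, reachable from Well: {Well}.
Min-cut edges: Well→P2 (4), Well→P3 (11); capacity 4 + 11 = 15.

15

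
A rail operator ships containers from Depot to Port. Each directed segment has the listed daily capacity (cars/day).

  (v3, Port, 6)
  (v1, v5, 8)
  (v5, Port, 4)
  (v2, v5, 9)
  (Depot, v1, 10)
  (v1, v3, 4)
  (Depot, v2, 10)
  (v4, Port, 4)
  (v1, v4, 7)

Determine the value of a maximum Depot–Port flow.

12

Augment Depot→v1→v3→Port: bottleneck 4, flow now 4.
Augment Depot→v1→v4→Port: bottleneck 4, flow now 8.
Augment Depot→v1→v5→Port: bottleneck 2, flow now 10.
Augment Depot→v2→v5→Port: bottleneck 2, flow now 12.
No augmenting path remains; maximum flow = 12.
In the residual graph, reachable from Depot: {Depot, v1, v2, v4, v5}.
Min-cut edges: v1→v3 (4), v4→Port (4), v5→Port (4); capacity 4 + 4 + 4 = 12.
This cut is saturated, so no flow can exceed 12.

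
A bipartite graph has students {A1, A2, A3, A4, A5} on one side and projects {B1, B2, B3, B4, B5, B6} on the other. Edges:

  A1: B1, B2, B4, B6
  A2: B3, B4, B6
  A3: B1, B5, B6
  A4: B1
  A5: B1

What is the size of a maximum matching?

4

Unit-capacity flow: source→left, listed edges, right→sink; max matching = max flow.
Augmenting path A1→B1 (+1); matched 1.
Augmenting path A2→B3 (+1); matched 2.
Augmenting path A3→B5 (+1); matched 3.
Augmenting path A4→B1→A1→B2 (+1); matched 4.
No augmenting path remains; maximum matching = 4.
König certificate: {A1, A2, A3, B1} is a vertex cover of size 4 (every listed pair touches it), so no matching can be larger.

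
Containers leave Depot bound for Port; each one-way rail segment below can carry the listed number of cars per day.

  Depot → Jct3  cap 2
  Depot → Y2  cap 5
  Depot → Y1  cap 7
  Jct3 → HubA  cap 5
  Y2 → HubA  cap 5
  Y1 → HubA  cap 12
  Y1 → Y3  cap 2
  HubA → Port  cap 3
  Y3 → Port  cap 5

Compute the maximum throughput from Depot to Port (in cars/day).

Augment Depot→Jct3→HubA→Port: bottleneck 2, flow now 2.
Augment Depot→Y2→HubA→Port: bottleneck 1, flow now 3.
Augment Depot→Y1→Y3→Port: bottleneck 2, flow now 5.
No augmenting path remains; maximum flow = 5.
In the residual graph, reachable from Depot: {Depot, Jct3, Y2, Y1, HubA}.
Min-cut edges: Y1→Y3 (2), HubA→Port (3); capacity 2 + 3 = 5.
This cut is saturated, so no flow can exceed 5.

5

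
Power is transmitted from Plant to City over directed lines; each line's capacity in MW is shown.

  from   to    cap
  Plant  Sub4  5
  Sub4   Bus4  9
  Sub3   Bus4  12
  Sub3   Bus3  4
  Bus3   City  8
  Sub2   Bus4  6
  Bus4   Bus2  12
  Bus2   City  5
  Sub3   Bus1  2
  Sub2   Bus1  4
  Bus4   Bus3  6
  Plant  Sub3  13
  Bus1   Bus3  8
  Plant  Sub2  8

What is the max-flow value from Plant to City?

13

Augment Plant→Sub3→Bus3→City: bottleneck 4, flow now 4.
Augment Plant→Sub2→Bus4→Bus3→City: bottleneck 4, flow now 8.
Augment Plant→Sub2→Bus4→Bus2→City: bottleneck 2, flow now 10.
Augment Plant→Sub4→Bus4→Bus2→City: bottleneck 3, flow now 13.
No augmenting path remains; maximum flow = 13.
In the residual graph, reachable from Plant: {Plant, Sub2, Sub4, Sub3, Bus4, Bus1, Bus3, Bus2}.
Min-cut edges: Bus3→City (8), Bus2→City (5); capacity 8 + 5 = 13.
This cut is saturated, so no flow can exceed 13.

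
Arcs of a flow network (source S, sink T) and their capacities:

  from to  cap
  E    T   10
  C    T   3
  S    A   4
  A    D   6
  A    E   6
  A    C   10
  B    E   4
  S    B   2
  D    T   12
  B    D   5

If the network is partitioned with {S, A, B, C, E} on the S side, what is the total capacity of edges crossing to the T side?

24

Edges leaving {S, A, B, C, E}: A→D (6), B→D (5), C→T (3), E→T (10).
Cut capacity = 6 + 5 + 3 + 10 = 24.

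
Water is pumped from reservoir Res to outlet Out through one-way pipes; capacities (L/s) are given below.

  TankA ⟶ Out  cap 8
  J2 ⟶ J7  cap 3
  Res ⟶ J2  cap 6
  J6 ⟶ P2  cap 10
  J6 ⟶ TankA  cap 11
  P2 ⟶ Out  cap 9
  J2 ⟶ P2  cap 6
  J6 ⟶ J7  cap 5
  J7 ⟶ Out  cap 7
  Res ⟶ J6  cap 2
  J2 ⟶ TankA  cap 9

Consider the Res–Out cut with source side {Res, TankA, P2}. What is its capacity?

25

Edges leaving {Res, TankA, P2}: Res→J6 (2), Res→J2 (6), TankA→Out (8), P2→Out (9).
Cut capacity = 2 + 6 + 8 + 9 = 25.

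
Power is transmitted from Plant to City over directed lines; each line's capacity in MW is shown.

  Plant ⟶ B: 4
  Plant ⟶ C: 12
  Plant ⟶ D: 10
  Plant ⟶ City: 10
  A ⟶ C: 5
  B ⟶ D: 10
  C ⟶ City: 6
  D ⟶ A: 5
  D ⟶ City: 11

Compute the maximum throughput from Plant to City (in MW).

Augment Plant→City: bottleneck 10, flow now 10.
Augment Plant→C→City: bottleneck 6, flow now 16.
Augment Plant→D→City: bottleneck 10, flow now 26.
Augment Plant→B→D→City: bottleneck 1, flow now 27.
No augmenting path remains; maximum flow = 27.
In the residual graph, reachable from Plant: {Plant, A, B, C, D}.
Min-cut edges: Plant→City (10), C→City (6), D→City (11); capacity 10 + 6 + 11 = 27.
This cut is saturated, so no flow can exceed 27.

27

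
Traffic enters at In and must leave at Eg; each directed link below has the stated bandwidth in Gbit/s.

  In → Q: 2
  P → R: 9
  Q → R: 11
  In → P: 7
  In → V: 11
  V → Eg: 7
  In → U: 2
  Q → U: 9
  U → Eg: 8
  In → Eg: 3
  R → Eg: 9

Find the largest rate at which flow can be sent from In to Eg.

Augment In→Eg: bottleneck 3, flow now 3.
Augment In→U→Eg: bottleneck 2, flow now 5.
Augment In→V→Eg: bottleneck 7, flow now 12.
Augment In→P→R→Eg: bottleneck 7, flow now 19.
Augment In→Q→R→Eg: bottleneck 2, flow now 21.
No augmenting path remains; maximum flow = 21.
In the residual graph, reachable from In: {In, V}.
Min-cut edges: In→P (7), In→Q (2), In→U (2), In→Eg (3), V→Eg (7); capacity 7 + 2 + 2 + 3 + 7 = 21.
This cut is saturated, so no flow can exceed 21.

21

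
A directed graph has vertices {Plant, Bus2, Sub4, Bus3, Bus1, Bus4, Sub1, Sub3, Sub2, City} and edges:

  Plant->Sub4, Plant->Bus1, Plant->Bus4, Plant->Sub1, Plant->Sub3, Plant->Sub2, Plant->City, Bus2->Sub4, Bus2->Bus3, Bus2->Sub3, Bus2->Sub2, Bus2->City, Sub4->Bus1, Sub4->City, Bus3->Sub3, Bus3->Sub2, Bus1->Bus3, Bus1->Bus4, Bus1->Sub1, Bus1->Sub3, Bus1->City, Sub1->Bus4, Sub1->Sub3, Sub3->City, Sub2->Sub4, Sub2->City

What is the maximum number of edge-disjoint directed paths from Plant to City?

Assign every edge capacity 1; by Menger, the answer equals the max flow.
Path Plant→City (+1); total 1.
Path Plant→Sub4→City (+1); total 2.
Path Plant→Bus1→City (+1); total 3.
Path Plant→Sub3→City (+1); total 4.
Path Plant→Sub2→City (+1); total 5.
No residual Plant→City path; max flow = 5.
Certifying cut of size 5: {Plant→Bus1, Plant→City, Plant→Sub2, Plant→Sub4, Sub3→City}.

5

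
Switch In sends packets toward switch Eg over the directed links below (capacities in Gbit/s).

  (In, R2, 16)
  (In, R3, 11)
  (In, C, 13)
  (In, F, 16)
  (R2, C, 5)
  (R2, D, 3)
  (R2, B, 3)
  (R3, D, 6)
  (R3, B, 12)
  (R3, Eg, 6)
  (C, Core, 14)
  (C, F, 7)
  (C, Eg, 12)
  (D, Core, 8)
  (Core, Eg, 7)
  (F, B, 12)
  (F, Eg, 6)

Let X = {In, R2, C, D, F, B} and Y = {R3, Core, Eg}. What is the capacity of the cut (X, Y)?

Edges leaving {In, R2, C, D, F, B}: In→R3 (11), C→Core (14), C→Eg (12), D→Core (8), F→Eg (6).
Cut capacity = 11 + 14 + 12 + 8 + 6 = 51.

51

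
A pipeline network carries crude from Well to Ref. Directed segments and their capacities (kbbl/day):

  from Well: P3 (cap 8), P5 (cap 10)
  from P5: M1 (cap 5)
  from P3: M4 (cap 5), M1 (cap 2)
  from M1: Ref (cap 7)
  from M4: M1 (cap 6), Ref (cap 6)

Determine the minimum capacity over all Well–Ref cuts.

12

Augment Well→P5→M1→Ref: bottleneck 5, flow now 5.
Augment Well→P3→M1→Ref: bottleneck 2, flow now 7.
Augment Well→P3→M4→Ref: bottleneck 5, flow now 12.
No augmenting path remains; maximum flow = 12.
By max-flow min-cut, the minimum cut capacity equals the max flow.
In the residual graph, reachable from Well: {Well, P5, P3}.
Min-cut edges: P5→M1 (5), P3→M1 (2), P3→M4 (5); capacity 5 + 2 + 5 = 12.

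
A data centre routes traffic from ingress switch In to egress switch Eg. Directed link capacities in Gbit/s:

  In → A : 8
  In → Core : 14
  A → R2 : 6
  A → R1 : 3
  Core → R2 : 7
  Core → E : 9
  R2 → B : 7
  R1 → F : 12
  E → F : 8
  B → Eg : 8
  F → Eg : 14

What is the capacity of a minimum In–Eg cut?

18

Augment In→A→R2→B→Eg: bottleneck 6, flow now 6.
Augment In→A→R1→F→Eg: bottleneck 2, flow now 8.
Augment In→Core→R2→B→Eg: bottleneck 1, flow now 9.
Augment In→Core→E→F→Eg: bottleneck 8, flow now 17.
Augment In→Core→R2→A→R1→F→Eg: bottleneck 1, flow now 18. (uses reverse residual edge)
No augmenting path remains; maximum flow = 18.
By max-flow min-cut, the minimum cut capacity equals the max flow.
In the residual graph, reachable from In: {In, A, Core, R2, E}.
Min-cut edges: A→R1 (3), R2→B (7), E→F (8); capacity 3 + 7 + 8 = 18.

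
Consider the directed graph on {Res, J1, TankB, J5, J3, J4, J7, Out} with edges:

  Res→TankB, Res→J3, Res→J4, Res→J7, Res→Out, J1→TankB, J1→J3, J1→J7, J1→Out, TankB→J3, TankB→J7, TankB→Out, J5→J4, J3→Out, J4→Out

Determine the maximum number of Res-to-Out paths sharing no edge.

Assign every edge capacity 1; by Menger, the answer equals the max flow.
Path Res→Out (+1); total 1.
Path Res→TankB→Out (+1); total 2.
Path Res→J3→Out (+1); total 3.
Path Res→J4→Out (+1); total 4.
No residual Res→Out path; max flow = 4.
Certifying cut of size 4: {Res→J3, Res→J4, Res→Out, Res→TankB}.

4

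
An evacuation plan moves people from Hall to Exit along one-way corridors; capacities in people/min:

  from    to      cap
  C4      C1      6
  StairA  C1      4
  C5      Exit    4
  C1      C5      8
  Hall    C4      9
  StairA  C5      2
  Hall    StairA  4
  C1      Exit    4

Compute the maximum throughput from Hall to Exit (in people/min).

Augment Hall→C4→C1→Exit: bottleneck 4, flow now 4.
Augment Hall→StairA→C5→Exit: bottleneck 2, flow now 6.
Augment Hall→C4→C1→C5→Exit: bottleneck 2, flow now 8.
No augmenting path remains; maximum flow = 8.
In the residual graph, reachable from Hall: {Hall, C4, StairA, C1, C5}.
Min-cut edges: C1→Exit (4), C5→Exit (4); capacity 4 + 4 = 8.
This cut is saturated, so no flow can exceed 8.

8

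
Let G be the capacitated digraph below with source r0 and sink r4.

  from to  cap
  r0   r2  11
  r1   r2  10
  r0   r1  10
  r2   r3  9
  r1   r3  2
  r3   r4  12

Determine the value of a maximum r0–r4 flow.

Augment r0→r1→r3→r4: bottleneck 2, flow now 2.
Augment r0→r2→r3→r4: bottleneck 9, flow now 11.
No augmenting path remains; maximum flow = 11.
In the residual graph, reachable from r0: {r0, r1, r2}.
Min-cut edges: r1→r3 (2), r2→r3 (9); capacity 2 + 9 = 11.
This cut is saturated, so no flow can exceed 11.

11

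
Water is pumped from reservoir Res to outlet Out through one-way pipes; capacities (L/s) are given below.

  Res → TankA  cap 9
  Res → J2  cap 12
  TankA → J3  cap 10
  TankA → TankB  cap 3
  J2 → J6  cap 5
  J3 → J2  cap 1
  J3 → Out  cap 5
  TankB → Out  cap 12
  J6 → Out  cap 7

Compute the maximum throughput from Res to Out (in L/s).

Augment Res→TankA→J3→Out: bottleneck 5, flow now 5.
Augment Res→TankA→TankB→Out: bottleneck 3, flow now 8.
Augment Res→J2→J6→Out: bottleneck 5, flow now 13.
No augmenting path remains; maximum flow = 13.
In the residual graph, reachable from Res: {Res, TankA, J2, J3}.
Min-cut edges: TankA→TankB (3), J2→J6 (5), J3→Out (5); capacity 3 + 5 + 5 = 13.
This cut is saturated, so no flow can exceed 13.

13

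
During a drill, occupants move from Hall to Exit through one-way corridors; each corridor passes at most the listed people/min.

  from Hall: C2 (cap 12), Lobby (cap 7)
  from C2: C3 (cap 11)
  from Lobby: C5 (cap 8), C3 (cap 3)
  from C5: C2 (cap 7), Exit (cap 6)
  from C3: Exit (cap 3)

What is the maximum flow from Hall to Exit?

Augment Hall→C2→C3→Exit: bottleneck 3, flow now 3.
Augment Hall→Lobby→C5→Exit: bottleneck 6, flow now 9.
No augmenting path remains; maximum flow = 9.
In the residual graph, reachable from Hall: {Hall, C2, Lobby, C5, C3}.
Min-cut edges: C5→Exit (6), C3→Exit (3); capacity 6 + 3 = 9.
This cut is saturated, so no flow can exceed 9.

9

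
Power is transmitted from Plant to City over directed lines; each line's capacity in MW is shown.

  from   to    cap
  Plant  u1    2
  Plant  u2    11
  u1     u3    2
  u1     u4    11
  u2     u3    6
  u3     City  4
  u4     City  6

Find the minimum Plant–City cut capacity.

Augment Plant→u1→u3→City: bottleneck 2, flow now 2.
Augment Plant→u2→u3→City: bottleneck 2, flow now 4.
Augment Plant→u2→u3→u1→u4→City: bottleneck 2, flow now 6. (uses reverse residual edge)
No augmenting path remains; maximum flow = 6.
By max-flow min-cut, the minimum cut capacity equals the max flow.
In the residual graph, reachable from Plant: {Plant, u2, u3}.
Min-cut edges: Plant→u1 (2), u3→City (4); capacity 2 + 4 = 6.

6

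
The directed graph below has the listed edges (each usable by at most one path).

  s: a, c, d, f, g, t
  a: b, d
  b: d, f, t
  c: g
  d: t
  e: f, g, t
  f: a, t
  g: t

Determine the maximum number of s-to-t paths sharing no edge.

Assign every edge capacity 1; by Menger, the answer equals the max flow.
Path s→t (+1); total 1.
Path s→d→t (+1); total 2.
Path s→f→t (+1); total 3.
Path s→g→t (+1); total 4.
Path s→a→b→t (+1); total 5.
No residual s→t path; max flow = 5.
Certifying cut of size 5: {g→t, s→a, s→d, s→f, s→t}.

5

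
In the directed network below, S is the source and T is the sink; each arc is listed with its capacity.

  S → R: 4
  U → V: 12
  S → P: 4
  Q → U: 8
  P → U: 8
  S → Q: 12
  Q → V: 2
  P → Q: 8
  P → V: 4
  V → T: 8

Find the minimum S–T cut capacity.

Augment S→P→V→T: bottleneck 4, flow now 4.
Augment S→Q→V→T: bottleneck 2, flow now 6.
Augment S→Q→U→V→T: bottleneck 2, flow now 8.
No augmenting path remains; maximum flow = 8.
By max-flow min-cut, the minimum cut capacity equals the max flow.
In the residual graph, reachable from S: {S, P, Q, R, U, V}.
Min-cut edges: V→T (8); capacity 8 = 8.

8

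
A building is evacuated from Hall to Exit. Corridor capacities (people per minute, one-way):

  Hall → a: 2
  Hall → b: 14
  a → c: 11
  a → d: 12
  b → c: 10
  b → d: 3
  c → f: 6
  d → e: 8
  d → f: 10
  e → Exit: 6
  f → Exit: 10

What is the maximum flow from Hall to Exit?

11

Augment Hall→a→c→f→Exit: bottleneck 2, flow now 2.
Augment Hall→b→c→f→Exit: bottleneck 4, flow now 6.
Augment Hall→b→d→e→Exit: bottleneck 3, flow now 9.
Augment Hall→b→c→a→d→e→Exit: bottleneck 2, flow now 11. (uses reverse residual edge)
No augmenting path remains; maximum flow = 11.
In the residual graph, reachable from Hall: {Hall, b, c}.
Min-cut edges: Hall→a (2), b→d (3), c→f (6); capacity 2 + 3 + 6 = 11.
This cut is saturated, so no flow can exceed 11.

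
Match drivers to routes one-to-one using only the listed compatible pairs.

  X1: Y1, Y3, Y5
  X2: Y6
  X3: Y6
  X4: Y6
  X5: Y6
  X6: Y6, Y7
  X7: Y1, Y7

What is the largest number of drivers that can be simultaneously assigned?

Unit-capacity flow: source→left, listed edges, right→sink; max matching = max flow.
Augmenting path X1→Y1 (+1); matched 1.
Augmenting path X2→Y6 (+1); matched 2.
Augmenting path X6→Y7 (+1); matched 3.
Augmenting path X7→Y1→X1→Y3 (+1); matched 4.
No augmenting path remains; maximum matching = 4.
König certificate: {X1, X6, X7, Y6} is a vertex cover of size 4 (every listed pair touches it), so no matching can be larger.

4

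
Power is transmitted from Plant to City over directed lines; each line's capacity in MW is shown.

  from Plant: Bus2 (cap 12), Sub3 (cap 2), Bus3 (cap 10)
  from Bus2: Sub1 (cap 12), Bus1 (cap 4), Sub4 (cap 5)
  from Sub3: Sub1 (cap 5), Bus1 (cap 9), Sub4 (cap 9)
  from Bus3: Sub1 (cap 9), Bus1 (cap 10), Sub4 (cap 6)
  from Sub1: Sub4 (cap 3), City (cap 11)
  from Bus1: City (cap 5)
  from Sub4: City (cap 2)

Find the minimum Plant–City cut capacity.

18

Augment Plant→Bus2→Sub1→City: bottleneck 11, flow now 11.
Augment Plant→Bus2→Bus1→City: bottleneck 1, flow now 12.
Augment Plant→Sub3→Bus1→City: bottleneck 2, flow now 14.
Augment Plant→Bus3→Bus1→City: bottleneck 2, flow now 16.
Augment Plant→Bus3→Sub4→City: bottleneck 2, flow now 18.
No augmenting path remains; maximum flow = 18.
By max-flow min-cut, the minimum cut capacity equals the max flow.
In the residual graph, reachable from Plant: {Plant, Bus2, Sub3, Bus3, Sub1, Bus1, Sub4}.
Min-cut edges: Sub1→City (11), Bus1→City (5), Sub4→City (2); capacity 11 + 5 + 2 = 18.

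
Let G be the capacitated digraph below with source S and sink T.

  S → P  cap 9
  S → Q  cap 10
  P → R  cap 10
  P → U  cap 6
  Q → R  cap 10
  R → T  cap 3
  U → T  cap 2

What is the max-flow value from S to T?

5

Augment S→P→R→T: bottleneck 3, flow now 3.
Augment S→P→U→T: bottleneck 2, flow now 5.
No augmenting path remains; maximum flow = 5.
In the residual graph, reachable from S: {S, P, Q, R, U}.
Min-cut edges: R→T (3), U→T (2); capacity 3 + 2 = 5.
This cut is saturated, so no flow can exceed 5.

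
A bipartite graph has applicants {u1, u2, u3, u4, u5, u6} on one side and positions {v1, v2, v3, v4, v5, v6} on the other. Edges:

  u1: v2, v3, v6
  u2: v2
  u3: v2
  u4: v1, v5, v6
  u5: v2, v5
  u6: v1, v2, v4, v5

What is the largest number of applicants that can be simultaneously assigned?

5

Unit-capacity flow: source→left, listed edges, right→sink; max matching = max flow.
Augmenting path u1→v2 (+1); matched 1.
Augmenting path u4→v1 (+1); matched 2.
Augmenting path u5→v5 (+1); matched 3.
Augmenting path u6→v4 (+1); matched 4.
Augmenting path u2→v2→u1→v3 (+1); matched 5.
No augmenting path remains; maximum matching = 5.
König certificate: {u1, u4, u5, u6, v2} is a vertex cover of size 5 (every listed pair touches it), so no matching can be larger.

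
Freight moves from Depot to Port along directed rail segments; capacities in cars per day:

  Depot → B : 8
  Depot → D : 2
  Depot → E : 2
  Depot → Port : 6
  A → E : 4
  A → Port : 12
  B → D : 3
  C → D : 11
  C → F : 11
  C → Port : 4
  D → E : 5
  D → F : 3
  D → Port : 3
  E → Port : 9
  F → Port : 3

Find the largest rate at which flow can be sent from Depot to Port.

13

Augment Depot→Port: bottleneck 6, flow now 6.
Augment Depot→D→Port: bottleneck 2, flow now 8.
Augment Depot→E→Port: bottleneck 2, flow now 10.
Augment Depot→B→D→Port: bottleneck 1, flow now 11.
Augment Depot→B→D→E→Port: bottleneck 2, flow now 13.
No augmenting path remains; maximum flow = 13.
In the residual graph, reachable from Depot: {Depot, B}.
Min-cut edges: Depot→D (2), Depot→E (2), Depot→Port (6), B→D (3); capacity 2 + 2 + 6 + 3 = 13.
This cut is saturated, so no flow can exceed 13.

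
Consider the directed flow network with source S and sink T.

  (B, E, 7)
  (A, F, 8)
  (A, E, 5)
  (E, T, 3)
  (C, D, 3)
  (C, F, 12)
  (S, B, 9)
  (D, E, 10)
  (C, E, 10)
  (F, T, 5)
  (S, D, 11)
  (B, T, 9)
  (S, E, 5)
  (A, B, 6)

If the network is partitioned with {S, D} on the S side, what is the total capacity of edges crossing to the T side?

24

Edges leaving {S, D}: S→B (9), S→E (5), D→E (10).
Cut capacity = 9 + 5 + 10 = 24.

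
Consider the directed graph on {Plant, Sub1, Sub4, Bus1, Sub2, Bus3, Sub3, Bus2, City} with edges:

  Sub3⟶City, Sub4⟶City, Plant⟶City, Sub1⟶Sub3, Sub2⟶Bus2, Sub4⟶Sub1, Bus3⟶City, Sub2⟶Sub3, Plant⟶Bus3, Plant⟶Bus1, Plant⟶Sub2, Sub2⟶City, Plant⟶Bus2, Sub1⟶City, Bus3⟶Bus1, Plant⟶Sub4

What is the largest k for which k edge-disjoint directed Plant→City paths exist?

4

Assign every edge capacity 1; by Menger, the answer equals the max flow.
Path Plant→City (+1); total 1.
Path Plant→Sub4→City (+1); total 2.
Path Plant→Sub2→City (+1); total 3.
Path Plant→Bus3→City (+1); total 4.
No residual Plant→City path; max flow = 4.
Certifying cut of size 4: {Plant→Bus3, Plant→City, Plant→Sub2, Plant→Sub4}.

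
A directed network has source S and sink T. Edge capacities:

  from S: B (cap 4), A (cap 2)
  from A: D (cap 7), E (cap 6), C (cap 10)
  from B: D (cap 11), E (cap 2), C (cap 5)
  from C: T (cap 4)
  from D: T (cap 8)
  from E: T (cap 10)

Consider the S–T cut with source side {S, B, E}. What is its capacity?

Edges leaving {S, B, E}: S→A (2), B→C (5), B→D (11), E→T (10).
Cut capacity = 2 + 5 + 11 + 10 = 28.

28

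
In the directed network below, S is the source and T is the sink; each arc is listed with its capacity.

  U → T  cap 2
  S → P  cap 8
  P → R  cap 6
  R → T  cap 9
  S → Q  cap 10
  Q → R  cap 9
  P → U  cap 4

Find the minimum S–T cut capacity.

Augment S→P→R→T: bottleneck 6, flow now 6.
Augment S→P→U→T: bottleneck 2, flow now 8.
Augment S→Q→R→T: bottleneck 3, flow now 11.
No augmenting path remains; maximum flow = 11.
By max-flow min-cut, the minimum cut capacity equals the max flow.
In the residual graph, reachable from S: {S, P, Q, R, U}.
Min-cut edges: R→T (9), U→T (2); capacity 9 + 2 = 11.

11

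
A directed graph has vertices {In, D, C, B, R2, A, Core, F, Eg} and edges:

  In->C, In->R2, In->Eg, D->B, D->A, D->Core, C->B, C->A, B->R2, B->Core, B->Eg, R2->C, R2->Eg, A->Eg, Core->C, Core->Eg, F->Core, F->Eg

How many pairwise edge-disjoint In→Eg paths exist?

Assign every edge capacity 1; by Menger, the answer equals the max flow.
Path In→Eg (+1); total 1.
Path In→R2→Eg (+1); total 2.
Path In→C→B→Eg (+1); total 3.
No residual In→Eg path; max flow = 3.
Certifying cut of size 3: {In→C, In→Eg, In→R2}.

3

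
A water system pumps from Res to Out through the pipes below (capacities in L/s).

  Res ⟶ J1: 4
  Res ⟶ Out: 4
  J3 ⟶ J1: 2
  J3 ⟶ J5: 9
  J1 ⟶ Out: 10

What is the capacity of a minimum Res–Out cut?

Augment Res→Out: bottleneck 4, flow now 4.
Augment Res→J1→Out: bottleneck 4, flow now 8.
No augmenting path remains; maximum flow = 8.
By max-flow min-cut, the minimum cut capacity equals the max flow.
In the residual graph, reachable from Res: {Res}.
Min-cut edges: Res→J1 (4), Res→Out (4); capacity 4 + 4 = 8.

8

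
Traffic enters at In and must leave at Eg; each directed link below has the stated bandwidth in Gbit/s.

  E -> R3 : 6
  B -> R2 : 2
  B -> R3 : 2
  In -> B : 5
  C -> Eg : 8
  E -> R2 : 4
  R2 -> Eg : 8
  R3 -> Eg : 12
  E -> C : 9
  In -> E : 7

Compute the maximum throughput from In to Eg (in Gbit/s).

11

Augment In→E→C→Eg: bottleneck 7, flow now 7.
Augment In→B→R2→Eg: bottleneck 2, flow now 9.
Augment In→B→R3→Eg: bottleneck 2, flow now 11.
No augmenting path remains; maximum flow = 11.
In the residual graph, reachable from In: {In, B}.
Min-cut edges: In→E (7), B→R2 (2), B→R3 (2); capacity 7 + 2 + 2 = 11.
This cut is saturated, so no flow can exceed 11.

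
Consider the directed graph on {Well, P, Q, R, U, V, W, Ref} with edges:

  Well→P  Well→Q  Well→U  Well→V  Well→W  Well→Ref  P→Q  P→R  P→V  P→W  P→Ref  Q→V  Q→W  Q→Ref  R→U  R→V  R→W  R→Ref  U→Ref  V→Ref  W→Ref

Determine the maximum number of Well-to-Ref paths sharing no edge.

6

Assign every edge capacity 1; by Menger, the answer equals the max flow.
Path Well→Ref (+1); total 1.
Path Well→P→Ref (+1); total 2.
Path Well→Q→Ref (+1); total 3.
Path Well→U→Ref (+1); total 4.
Path Well→V→Ref (+1); total 5.
Path Well→W→Ref (+1); total 6.
No residual Well→Ref path; max flow = 6.
Certifying cut of size 6: {Well→P, Well→Q, Well→Ref, Well→U, Well→V, Well→W}.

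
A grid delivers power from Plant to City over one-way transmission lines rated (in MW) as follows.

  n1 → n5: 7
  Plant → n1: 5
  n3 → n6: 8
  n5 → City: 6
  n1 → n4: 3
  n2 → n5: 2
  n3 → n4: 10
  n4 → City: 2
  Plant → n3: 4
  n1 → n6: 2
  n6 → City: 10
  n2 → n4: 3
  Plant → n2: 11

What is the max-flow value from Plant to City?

Augment Plant→n1→n4→City: bottleneck 2, flow now 2.
Augment Plant→n1→n5→City: bottleneck 3, flow now 5.
Augment Plant→n2→n5→City: bottleneck 2, flow now 7.
Augment Plant→n3→n6→City: bottleneck 4, flow now 11.
Augment Plant→n2→n4→n1→n5→City: bottleneck 1, flow now 12. (uses reverse residual edge)
Augment Plant→n2→n4→n1→n6→City: bottleneck 1, flow now 13. (uses reverse residual edge)
No augmenting path remains; maximum flow = 13.
In the residual graph, reachable from Plant: {Plant, n2, n4}.
Min-cut edges: Plant→n1 (5), Plant→n3 (4), n2→n5 (2), n4→City (2); capacity 5 + 4 + 2 + 2 = 13.
This cut is saturated, so no flow can exceed 13.

13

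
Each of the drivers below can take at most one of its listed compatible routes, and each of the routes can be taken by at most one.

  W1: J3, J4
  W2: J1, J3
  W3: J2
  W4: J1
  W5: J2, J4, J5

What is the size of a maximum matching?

5

Unit-capacity flow: source→left, listed edges, right→sink; max matching = max flow.
Augmenting path W1→J3 (+1); matched 1.
Augmenting path W2→J1 (+1); matched 2.
Augmenting path W3→J2 (+1); matched 3.
Augmenting path W5→J4 (+1); matched 4.
Augmenting path W4→J1→W2→J3→W1→J4→W5→J5 (+1); matched 5.
No augmenting path remains; maximum matching = 5.
König certificate: {W1, W2, W3, W4, W5} is a vertex cover of size 5 (every listed pair touches it), so no matching can be larger.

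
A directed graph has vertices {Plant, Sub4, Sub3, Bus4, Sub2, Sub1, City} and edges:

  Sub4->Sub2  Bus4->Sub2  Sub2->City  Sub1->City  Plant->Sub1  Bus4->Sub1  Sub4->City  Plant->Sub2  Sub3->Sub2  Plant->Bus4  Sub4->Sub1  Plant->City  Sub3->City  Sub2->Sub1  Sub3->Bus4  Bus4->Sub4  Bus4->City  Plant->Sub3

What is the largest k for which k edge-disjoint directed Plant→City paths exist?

Assign every edge capacity 1; by Menger, the answer equals the max flow.
Path Plant→City (+1); total 1.
Path Plant→Sub3→City (+1); total 2.
Path Plant→Bus4→City (+1); total 3.
Path Plant→Sub2→City (+1); total 4.
Path Plant→Sub1→City (+1); total 5.
No residual Plant→City path; max flow = 5.
Certifying cut of size 5: {Plant→Bus4, Plant→City, Plant→Sub1, Plant→Sub2, Plant→Sub3}.

5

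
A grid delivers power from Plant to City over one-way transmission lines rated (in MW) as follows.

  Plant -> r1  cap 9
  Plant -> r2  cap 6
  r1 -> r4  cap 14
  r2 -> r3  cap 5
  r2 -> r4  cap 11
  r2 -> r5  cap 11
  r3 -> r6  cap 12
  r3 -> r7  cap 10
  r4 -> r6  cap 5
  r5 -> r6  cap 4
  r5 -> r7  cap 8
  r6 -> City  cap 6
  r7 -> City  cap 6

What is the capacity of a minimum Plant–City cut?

Augment Plant→r1→r4→r6→City: bottleneck 5, flow now 5.
Augment Plant→r2→r3→r6→City: bottleneck 1, flow now 6.
Augment Plant→r2→r3→r7→City: bottleneck 4, flow now 10.
Augment Plant→r2→r5→r7→City: bottleneck 1, flow now 11.
No augmenting path remains; maximum flow = 11.
By max-flow min-cut, the minimum cut capacity equals the max flow.
In the residual graph, reachable from Plant: {Plant, r1, r4}.
Min-cut edges: Plant→r2 (6), r4→r6 (5); capacity 6 + 5 = 11.

11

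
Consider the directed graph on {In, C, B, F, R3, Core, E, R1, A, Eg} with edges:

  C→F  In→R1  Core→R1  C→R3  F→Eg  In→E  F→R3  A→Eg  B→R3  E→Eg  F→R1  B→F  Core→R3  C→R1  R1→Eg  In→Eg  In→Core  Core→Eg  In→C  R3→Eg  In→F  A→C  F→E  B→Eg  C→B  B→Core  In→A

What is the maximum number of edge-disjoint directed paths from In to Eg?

Assign every edge capacity 1; by Menger, the answer equals the max flow.
Path In→Eg (+1); total 1.
Path In→F→Eg (+1); total 2.
Path In→Core→Eg (+1); total 3.
Path In→E→Eg (+1); total 4.
Path In→R1→Eg (+1); total 5.
Path In→A→Eg (+1); total 6.
Path In→C→B→Eg (+1); total 7.
No residual In→Eg path; max flow = 7.
Certifying cut of size 7: {In→A, In→C, In→Core, In→E, In→Eg, In→F, In→R1}.

7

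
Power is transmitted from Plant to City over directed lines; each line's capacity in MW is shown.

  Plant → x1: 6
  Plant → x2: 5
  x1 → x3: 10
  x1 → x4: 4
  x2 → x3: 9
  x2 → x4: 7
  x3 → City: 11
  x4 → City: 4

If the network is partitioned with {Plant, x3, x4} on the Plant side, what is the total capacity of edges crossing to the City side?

Edges leaving {Plant, x3, x4}: Plant→x1 (6), Plant→x2 (5), x3→City (11), x4→City (4).
Cut capacity = 6 + 5 + 11 + 4 = 26.

26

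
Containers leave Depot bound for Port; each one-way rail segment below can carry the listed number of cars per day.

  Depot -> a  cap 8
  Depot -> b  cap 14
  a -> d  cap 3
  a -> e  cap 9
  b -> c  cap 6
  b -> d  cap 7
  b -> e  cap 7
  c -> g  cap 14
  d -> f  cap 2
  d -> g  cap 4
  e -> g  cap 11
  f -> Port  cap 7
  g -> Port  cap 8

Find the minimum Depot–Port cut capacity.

10

Augment Depot→a→d→f→Port: bottleneck 2, flow now 2.
Augment Depot→a→d→g→Port: bottleneck 1, flow now 3.
Augment Depot→a→e→g→Port: bottleneck 5, flow now 8.
Augment Depot→b→c→g→Port: bottleneck 2, flow now 10.
No augmenting path remains; maximum flow = 10.
By max-flow min-cut, the minimum cut capacity equals the max flow.
In the residual graph, reachable from Depot: {Depot, a, b, c, d, e, g}.
Min-cut edges: d→f (2), g→Port (8); capacity 2 + 8 = 10.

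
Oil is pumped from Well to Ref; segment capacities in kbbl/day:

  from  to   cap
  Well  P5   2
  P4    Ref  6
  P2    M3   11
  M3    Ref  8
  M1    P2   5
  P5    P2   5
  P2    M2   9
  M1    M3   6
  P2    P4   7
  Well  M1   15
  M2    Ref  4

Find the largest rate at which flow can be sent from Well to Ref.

Augment Well→M1→M3→Ref: bottleneck 6, flow now 6.
Augment Well→M1→P2→M2→Ref: bottleneck 4, flow now 10.
Augment Well→M1→P2→M3→Ref: bottleneck 1, flow now 11.
Augment Well→P5→P2→M3→Ref: bottleneck 1, flow now 12.
Augment Well→P5→P2→P4→Ref: bottleneck 1, flow now 13.
No augmenting path remains; maximum flow = 13.
In the residual graph, reachable from Well: {Well, M1}.
Min-cut edges: Well→P5 (2), M1→P2 (5), M1→M3 (6); capacity 2 + 5 + 6 = 13.
This cut is saturated, so no flow can exceed 13.

13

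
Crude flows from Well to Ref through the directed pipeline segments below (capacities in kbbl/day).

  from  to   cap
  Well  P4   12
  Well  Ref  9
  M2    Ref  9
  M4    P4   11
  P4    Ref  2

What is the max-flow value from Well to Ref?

11

Augment Well→Ref: bottleneck 9, flow now 9.
Augment Well→P4→Ref: bottleneck 2, flow now 11.
No augmenting path remains; maximum flow = 11.
In the residual graph, reachable from Well: {Well, P4}.
Min-cut edges: Well→Ref (9), P4→Ref (2); capacity 9 + 2 = 11.
This cut is saturated, so no flow can exceed 11.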